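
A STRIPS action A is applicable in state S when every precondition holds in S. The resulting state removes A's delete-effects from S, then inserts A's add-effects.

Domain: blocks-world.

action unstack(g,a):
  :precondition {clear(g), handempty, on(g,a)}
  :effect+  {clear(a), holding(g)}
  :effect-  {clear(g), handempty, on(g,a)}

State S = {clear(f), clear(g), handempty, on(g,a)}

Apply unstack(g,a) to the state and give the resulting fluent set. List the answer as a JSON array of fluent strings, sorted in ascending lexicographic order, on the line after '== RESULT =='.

Progress:
  pre ⊆ S: {clear(g), handempty, on(g,a)} ⊆ S  — applicable
  S \ del = {clear(f)}
  ∪ add   = {clear(a), clear(f), holding(g)}

== RESULT ==
["clear(a)", "clear(f)", "holding(g)"]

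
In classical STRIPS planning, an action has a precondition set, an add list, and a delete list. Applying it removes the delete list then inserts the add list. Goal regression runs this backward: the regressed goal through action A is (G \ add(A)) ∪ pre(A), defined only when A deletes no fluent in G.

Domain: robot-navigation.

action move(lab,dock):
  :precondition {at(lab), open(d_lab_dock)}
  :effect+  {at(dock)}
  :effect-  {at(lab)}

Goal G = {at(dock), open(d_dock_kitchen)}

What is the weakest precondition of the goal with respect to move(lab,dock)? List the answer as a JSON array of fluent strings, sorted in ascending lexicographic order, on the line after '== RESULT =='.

Regress:
  G ∩ del = {}  (empty — regression defined)
  G \ add = {at(dock), open(d_dock_kitchen)} \ {at(dock)} = {open(d_dock_kitchen)}
  ∪ pre   = {open(d_dock_kitchen)} ∪ {at(lab), open(d_lab_dock)}
          = {at(lab), open(d_dock_kitchen), open(d_lab_dock)}

== RESULT ==
["at(lab)", "open(d_dock_kitchen)", "open(d_lab_dock)"]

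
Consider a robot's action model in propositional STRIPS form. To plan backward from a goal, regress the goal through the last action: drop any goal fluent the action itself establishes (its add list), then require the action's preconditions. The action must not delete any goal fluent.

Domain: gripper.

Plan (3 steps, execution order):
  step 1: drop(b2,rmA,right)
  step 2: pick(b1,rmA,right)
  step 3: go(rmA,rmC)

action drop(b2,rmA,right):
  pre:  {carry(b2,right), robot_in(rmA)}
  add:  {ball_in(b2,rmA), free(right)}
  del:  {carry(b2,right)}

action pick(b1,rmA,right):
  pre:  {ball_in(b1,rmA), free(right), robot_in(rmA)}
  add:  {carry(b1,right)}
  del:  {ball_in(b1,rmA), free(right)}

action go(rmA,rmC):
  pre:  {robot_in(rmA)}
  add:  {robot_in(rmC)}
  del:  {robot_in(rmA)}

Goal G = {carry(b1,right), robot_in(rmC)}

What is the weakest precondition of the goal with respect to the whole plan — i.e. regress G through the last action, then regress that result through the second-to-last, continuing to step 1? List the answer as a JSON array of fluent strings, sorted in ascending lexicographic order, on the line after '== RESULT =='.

Work backward from the goal:
  through step 3 (go(rmA,rmC)): drop {robot_in(rmC)}, keep {carry(b1,right)}, require {robot_in(rmA)}
    → {carry(b1,right), robot_in(rmA)}
  through step 2 (pick(b1,rmA,right)): drop {carry(b1,right)}, keep {robot_in(rmA)}, require {ball_in(b1,rmA), free(right), robot_in(rmA)}
    → {ball_in(b1,rmA), free(right), robot_in(rmA)}
  through step 1 (drop(b2,rmA,right)): drop {free(right)}, keep {ball_in(b1,rmA), robot_in(rmA)}, require {carry(b2,right), robot_in(rmA)}
    → {ball_in(b1,rmA), carry(b2,right), robot_in(rmA)}

== RESULT ==
["ball_in(b1,rmA)", "carry(b2,right)", "robot_in(rmA)"]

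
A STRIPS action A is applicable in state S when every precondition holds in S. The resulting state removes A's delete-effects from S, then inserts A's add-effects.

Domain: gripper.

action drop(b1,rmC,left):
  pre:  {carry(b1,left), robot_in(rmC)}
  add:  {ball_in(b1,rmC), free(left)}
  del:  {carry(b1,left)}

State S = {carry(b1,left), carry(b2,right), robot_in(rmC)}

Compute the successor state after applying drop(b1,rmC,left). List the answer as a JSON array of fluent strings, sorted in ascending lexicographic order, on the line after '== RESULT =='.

Compute (S \ del) ∪ add:
  pre ⊆ S: {carry(b1,left), robot_in(rmC)} ⊆ S  — applicable
  S \ del = {carry(b2,right), robot_in(rmC)}
  ∪ add   = {ball_in(b1,rmC), carry(b2,right), free(left), robot_in(rmC)}

== RESULT ==
["ball_in(b1,rmC)", "carry(b2,right)", "free(left)", "robot_in(rmC)"]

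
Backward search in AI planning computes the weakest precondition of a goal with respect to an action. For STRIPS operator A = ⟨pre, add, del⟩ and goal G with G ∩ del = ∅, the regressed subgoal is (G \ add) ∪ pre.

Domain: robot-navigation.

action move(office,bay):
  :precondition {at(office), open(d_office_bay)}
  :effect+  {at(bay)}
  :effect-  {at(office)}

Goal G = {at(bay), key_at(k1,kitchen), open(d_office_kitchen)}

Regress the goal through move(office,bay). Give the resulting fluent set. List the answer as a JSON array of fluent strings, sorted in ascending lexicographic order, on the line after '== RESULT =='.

Compute (G \ add) ∪ pre:
  G ∩ del = {}  (empty — regression defined)
  G \ add = {at(bay), key_at(k1,kitchen), open(d_office_kitchen)} \ {at(bay)} = {key_at(k1,kitchen), open(d_office_kitchen)}
  ∪ pre   = {key_at(k1,kitchen), open(d_office_kitchen)} ∪ {at(office), open(d_office_bay)}
          = {at(office), key_at(k1,kitchen), open(d_office_bay), open(d_office_kitchen)}

== RESULT ==
["at(office)", "key_at(k1,kitchen)", "open(d_office_bay)", "open(d_office_kitchen)"]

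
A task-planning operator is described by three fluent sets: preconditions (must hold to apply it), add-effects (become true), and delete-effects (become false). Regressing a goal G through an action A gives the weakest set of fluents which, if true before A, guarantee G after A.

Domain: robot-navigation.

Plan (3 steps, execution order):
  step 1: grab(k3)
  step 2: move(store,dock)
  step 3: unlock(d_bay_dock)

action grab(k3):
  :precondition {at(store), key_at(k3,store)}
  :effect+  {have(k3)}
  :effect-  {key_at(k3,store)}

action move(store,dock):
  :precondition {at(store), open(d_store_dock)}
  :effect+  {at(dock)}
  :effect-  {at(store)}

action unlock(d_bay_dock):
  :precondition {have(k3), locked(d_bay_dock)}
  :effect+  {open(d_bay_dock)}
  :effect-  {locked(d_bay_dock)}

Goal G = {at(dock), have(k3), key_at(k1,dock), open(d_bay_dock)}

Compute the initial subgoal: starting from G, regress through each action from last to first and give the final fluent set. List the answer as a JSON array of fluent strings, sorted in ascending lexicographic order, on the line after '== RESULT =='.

Regress step by step:
  through step 3 (unlock(d_bay_dock)): drop {open(d_bay_dock)}, keep {at(dock), have(k3), key_at(k1,dock)}, require {have(k3), locked(d_bay_dock)}
    → {at(dock), have(k3), key_at(k1,dock), locked(d_bay_dock)}
  through step 2 (move(store,dock)): drop {at(dock)}, keep {have(k3), key_at(k1,dock), locked(d_bay_dock)}, require {at(store), open(d_store_dock)}
    → {at(store), have(k3), key_at(k1,dock), locked(d_bay_dock), open(d_store_dock)}
  through step 1 (grab(k3)): drop {have(k3)}, keep {at(store), key_at(k1,dock), locked(d_bay_dock), open(d_store_dock)}, require {at(store), key_at(k3,store)}
    → {at(store), key_at(k1,dock), key_at(k3,store), locked(d_bay_dock), open(d_store_dock)}

== RESULT ==
["at(store)", "key_at(k1,dock)", "key_at(k3,store)", "locked(d_bay_dock)", "open(d_store_dock)"]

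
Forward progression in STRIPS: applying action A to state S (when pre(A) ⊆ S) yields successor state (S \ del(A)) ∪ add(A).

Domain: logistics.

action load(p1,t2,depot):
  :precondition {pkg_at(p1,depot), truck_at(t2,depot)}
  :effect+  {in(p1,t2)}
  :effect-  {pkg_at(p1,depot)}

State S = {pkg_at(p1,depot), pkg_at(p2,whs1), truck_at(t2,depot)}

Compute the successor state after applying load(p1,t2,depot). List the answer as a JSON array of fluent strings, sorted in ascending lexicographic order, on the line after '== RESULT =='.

Compute (S \ del) ∪ add:
  pre ⊆ S: {pkg_at(p1,depot), truck_at(t2,depot)} ⊆ S  — applicable
  S \ del = {pkg_at(p2,whs1), truck_at(t2,depot)}
  ∪ add   = {in(p1,t2), pkg_at(p2,whs1), truck_at(t2,depot)}

== RESULT ==
["in(p1,t2)", "pkg_at(p2,whs1)", "truck_at(t2,depot)"]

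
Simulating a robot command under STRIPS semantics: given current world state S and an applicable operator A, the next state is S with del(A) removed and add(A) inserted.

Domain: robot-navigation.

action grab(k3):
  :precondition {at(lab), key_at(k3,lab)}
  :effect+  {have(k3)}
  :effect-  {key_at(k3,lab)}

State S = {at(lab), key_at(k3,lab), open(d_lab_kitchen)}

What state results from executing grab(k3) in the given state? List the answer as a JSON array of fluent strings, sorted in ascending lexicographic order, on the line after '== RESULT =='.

Progress:
  pre ⊆ S: {at(lab), key_at(k3,lab)} ⊆ S  — applicable
  S \ del = {at(lab), open(d_lab_kitchen)}
  ∪ add   = {at(lab), have(k3), open(d_lab_kitchen)}

== RESULT ==
["at(lab)", "have(k3)", "open(d_lab_kitchen)"]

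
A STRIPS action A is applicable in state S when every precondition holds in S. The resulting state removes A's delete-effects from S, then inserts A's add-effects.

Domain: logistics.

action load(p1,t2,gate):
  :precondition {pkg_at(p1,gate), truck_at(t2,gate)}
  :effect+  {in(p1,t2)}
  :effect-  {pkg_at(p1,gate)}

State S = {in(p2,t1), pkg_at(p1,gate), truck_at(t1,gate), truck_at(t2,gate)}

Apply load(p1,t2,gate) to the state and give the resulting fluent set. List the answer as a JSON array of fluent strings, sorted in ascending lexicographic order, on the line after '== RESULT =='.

Compute (S \ del) ∪ add:
  pre ⊆ S: {pkg_at(p1,gate), truck_at(t2,gate)} ⊆ S  — applicable
  S \ del = {in(p2,t1), truck_at(t1,gate), truck_at(t2,gate)}
  ∪ add   = {in(p1,t2), in(p2,t1), truck_at(t1,gate), truck_at(t2,gate)}

== RESULT ==
["in(p1,t2)", "in(p2,t1)", "truck_at(t1,gate)", "truck_at(t2,gate)"]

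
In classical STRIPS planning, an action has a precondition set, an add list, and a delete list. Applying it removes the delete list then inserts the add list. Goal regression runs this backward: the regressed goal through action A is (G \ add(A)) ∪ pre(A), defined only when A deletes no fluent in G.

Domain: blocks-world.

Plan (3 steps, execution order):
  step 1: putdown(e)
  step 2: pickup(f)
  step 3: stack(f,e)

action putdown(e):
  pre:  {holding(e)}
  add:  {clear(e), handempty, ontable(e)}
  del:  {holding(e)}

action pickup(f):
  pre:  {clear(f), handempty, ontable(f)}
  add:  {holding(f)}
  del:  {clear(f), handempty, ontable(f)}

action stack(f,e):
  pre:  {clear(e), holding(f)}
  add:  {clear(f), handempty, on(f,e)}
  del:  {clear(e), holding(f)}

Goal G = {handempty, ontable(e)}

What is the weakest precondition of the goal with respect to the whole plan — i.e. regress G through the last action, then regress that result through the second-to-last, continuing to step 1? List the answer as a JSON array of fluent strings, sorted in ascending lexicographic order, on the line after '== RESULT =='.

Regress step by step:
  through step 3 (stack(f,e)): drop {handempty}, keep {ontable(e)}, require {clear(e), holding(f)}
    → {clear(e), holding(f), ontable(e)}
  through step 2 (pickup(f)): drop {holding(f)}, keep {clear(e), ontable(e)}, require {clear(f), handempty, ontable(f)}
    → {clear(e), clear(f), handempty, ontable(e), ontable(f)}
  through step 1 (putdown(e)): drop {clear(e), handempty, ontable(e)}, keep {clear(f), ontable(f)}, require {holding(e)}
    → {clear(f), holding(e), ontable(f)}

== RESULT ==
["clear(f)", "holding(e)", "ontable(f)"]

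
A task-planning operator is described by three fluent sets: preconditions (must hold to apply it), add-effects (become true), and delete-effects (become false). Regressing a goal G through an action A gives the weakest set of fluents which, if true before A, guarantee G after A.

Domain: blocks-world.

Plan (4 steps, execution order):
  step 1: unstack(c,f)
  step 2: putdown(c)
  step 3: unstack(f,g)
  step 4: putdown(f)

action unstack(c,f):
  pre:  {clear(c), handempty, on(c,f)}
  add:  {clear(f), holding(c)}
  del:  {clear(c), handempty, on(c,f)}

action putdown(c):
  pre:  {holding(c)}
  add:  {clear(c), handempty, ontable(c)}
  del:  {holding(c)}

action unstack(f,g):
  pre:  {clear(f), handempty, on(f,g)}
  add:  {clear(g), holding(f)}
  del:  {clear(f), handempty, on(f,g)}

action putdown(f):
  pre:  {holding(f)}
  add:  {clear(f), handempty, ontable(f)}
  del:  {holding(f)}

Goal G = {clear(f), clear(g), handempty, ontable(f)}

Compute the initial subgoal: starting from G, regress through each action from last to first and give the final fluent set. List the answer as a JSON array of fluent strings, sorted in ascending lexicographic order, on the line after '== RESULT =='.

Regress step by step:
  through step 4 (putdown(f)): drop {clear(f), handempty, ontable(f)}, keep {clear(g)}, require {holding(f)}
    → {clear(g), holding(f)}
  through step 3 (unstack(f,g)): drop {clear(g), holding(f)}, keep {}, require {clear(f), handempty, on(f,g)}
    → {clear(f), handempty, on(f,g)}
  through step 2 (putdown(c)): drop {handempty}, keep {clear(f), on(f,g)}, require {holding(c)}
    → {clear(f), holding(c), on(f,g)}
  through step 1 (unstack(c,f)): drop {clear(f), holding(c)}, keep {on(f,g)}, require {clear(c), handempty, on(c,f)}
    → {clear(c), handempty, on(c,f), on(f,g)}

== RESULT ==
["clear(c)", "handempty", "on(c,f)", "on(f,g)"]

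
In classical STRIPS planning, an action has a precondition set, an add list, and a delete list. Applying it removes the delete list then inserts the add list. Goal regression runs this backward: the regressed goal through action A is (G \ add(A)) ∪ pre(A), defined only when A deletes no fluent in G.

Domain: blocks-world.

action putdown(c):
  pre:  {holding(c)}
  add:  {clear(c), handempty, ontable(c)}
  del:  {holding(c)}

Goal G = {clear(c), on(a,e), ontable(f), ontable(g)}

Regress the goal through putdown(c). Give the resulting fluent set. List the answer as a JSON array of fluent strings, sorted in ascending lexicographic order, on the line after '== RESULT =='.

Compute (G \ add) ∪ pre:
  G ∩ del = {}  (empty — regression defined)
  G \ add = {clear(c), on(a,e), ontable(f), ontable(g)} \ {clear(c), handempty, ontable(c)} = {on(a,e), ontable(f), ontable(g)}
  ∪ pre   = {on(a,e), ontable(f), ontable(g)} ∪ {holding(c)}
          = {holding(c), on(a,e), ontable(f), ontable(g)}

== RESULT ==
["holding(c)", "on(a,e)", "ontable(f)", "ontable(g)"]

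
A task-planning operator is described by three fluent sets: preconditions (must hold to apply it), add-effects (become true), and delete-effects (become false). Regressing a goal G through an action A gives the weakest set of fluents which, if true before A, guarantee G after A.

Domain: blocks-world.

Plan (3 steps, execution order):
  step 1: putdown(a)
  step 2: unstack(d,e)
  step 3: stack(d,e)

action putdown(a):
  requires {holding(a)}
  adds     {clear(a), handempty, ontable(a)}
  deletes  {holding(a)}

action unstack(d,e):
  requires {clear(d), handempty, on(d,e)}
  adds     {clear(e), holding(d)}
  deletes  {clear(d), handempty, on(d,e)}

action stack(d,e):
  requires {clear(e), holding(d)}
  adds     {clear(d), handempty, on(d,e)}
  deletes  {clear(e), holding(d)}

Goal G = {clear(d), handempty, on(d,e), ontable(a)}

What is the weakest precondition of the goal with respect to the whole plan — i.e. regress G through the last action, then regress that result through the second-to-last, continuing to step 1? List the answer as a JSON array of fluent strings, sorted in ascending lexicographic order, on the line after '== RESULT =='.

Regress step by step:
  through step 3 (stack(d,e)): drop {clear(d), handempty, on(d,e)}, keep {ontable(a)}, require {clear(e), holding(d)}
    → {clear(e), holding(d), ontable(a)}
  through step 2 (unstack(d,e)): drop {clear(e), holding(d)}, keep {ontable(a)}, require {clear(d), handempty, on(d,e)}
    → {clear(d), handempty, on(d,e), ontable(a)}
  through step 1 (putdown(a)): drop {handempty, ontable(a)}, keep {clear(d), on(d,e)}, require {holding(a)}
    → {clear(d), holding(a), on(d,e)}

== RESULT ==
["clear(d)", "holding(a)", "on(d,e)"]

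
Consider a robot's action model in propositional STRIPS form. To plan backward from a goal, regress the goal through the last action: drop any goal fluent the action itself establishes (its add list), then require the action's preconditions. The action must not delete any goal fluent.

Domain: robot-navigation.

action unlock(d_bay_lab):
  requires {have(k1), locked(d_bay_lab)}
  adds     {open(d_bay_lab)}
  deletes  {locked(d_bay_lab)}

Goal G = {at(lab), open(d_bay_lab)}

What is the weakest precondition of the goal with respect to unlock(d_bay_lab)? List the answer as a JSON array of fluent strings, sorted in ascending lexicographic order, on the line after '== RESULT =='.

Compute (G \ add) ∪ pre:
  G ∩ del = {}  (empty — regression defined)
  G \ add = {at(lab), open(d_bay_lab)} \ {open(d_bay_lab)} = {at(lab)}
  ∪ pre   = {at(lab)} ∪ {have(k1), locked(d_bay_lab)}
          = {at(lab), have(k1), locked(d_bay_lab)}

== RESULT ==
["at(lab)", "have(k1)", "locked(d_bay_lab)"]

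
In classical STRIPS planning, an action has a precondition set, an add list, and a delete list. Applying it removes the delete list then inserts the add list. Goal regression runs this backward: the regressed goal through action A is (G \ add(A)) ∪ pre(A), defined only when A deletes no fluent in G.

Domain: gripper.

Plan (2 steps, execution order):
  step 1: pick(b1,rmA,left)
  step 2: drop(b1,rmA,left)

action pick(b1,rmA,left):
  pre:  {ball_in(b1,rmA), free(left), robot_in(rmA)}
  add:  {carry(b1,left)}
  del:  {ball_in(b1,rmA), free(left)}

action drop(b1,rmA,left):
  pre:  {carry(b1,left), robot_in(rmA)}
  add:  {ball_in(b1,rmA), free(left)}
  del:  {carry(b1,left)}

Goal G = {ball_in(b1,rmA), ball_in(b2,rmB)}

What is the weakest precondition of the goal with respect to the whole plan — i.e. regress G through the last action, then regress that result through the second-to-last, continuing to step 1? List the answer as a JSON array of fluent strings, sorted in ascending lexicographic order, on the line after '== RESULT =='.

Regress step by step:
  through step 2 (drop(b1,rmA,left)): drop {ball_in(b1,rmA)}, keep {ball_in(b2,rmB)}, require {carry(b1,left), robot_in(rmA)}
    → {ball_in(b2,rmB), carry(b1,left), robot_in(rmA)}
  through step 1 (pick(b1,rmA,left)): drop {carry(b1,left)}, keep {ball_in(b2,rmB), robot_in(rmA)}, require {ball_in(b1,rmA), free(left), robot_in(rmA)}
    → {ball_in(b1,rmA), ball_in(b2,rmB), free(left), robot_in(rmA)}

== RESULT ==
["ball_in(b1,rmA)", "ball_in(b2,rmB)", "free(left)", "robot_in(rmA)"]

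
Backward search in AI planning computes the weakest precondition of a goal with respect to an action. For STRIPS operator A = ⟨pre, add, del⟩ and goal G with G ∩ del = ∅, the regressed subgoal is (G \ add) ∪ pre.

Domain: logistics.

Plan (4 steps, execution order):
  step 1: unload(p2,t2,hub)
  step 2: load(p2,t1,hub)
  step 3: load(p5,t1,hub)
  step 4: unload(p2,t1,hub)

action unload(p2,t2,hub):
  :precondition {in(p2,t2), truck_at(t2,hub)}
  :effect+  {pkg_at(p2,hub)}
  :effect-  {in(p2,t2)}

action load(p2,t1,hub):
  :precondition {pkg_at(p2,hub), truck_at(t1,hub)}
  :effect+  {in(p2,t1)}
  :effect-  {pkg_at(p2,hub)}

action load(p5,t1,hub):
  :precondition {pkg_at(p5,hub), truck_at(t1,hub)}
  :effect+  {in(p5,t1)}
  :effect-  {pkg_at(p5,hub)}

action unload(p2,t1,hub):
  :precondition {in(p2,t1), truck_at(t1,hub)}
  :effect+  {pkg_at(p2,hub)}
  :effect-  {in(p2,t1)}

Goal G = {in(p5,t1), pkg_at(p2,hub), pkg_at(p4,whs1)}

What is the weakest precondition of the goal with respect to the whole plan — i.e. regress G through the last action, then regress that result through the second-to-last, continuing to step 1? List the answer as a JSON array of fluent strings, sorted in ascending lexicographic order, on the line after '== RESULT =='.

Work backward from the goal:
  through step 4 (unload(p2,t1,hub)): drop {pkg_at(p2,hub)}, keep {in(p5,t1), pkg_at(p4,whs1)}, require {in(p2,t1), truck_at(t1,hub)}
    → {in(p2,t1), in(p5,t1), pkg_at(p4,whs1), truck_at(t1,hub)}
  through step 3 (load(p5,t1,hub)): drop {in(p5,t1)}, keep {in(p2,t1), pkg_at(p4,whs1), truck_at(t1,hub)}, require {pkg_at(p5,hub), truck_at(t1,hub)}
    → {in(p2,t1), pkg_at(p4,whs1), pkg_at(p5,hub), truck_at(t1,hub)}
  through step 2 (load(p2,t1,hub)): drop {in(p2,t1)}, keep {pkg_at(p4,whs1), pkg_at(p5,hub), truck_at(t1,hub)}, require {pkg_at(p2,hub), truck_at(t1,hub)}
    → {pkg_at(p2,hub), pkg_at(p4,whs1), pkg_at(p5,hub), truck_at(t1,hub)}
  through step 1 (unload(p2,t2,hub)): drop {pkg_at(p2,hub)}, keep {pkg_at(p4,whs1), pkg_at(p5,hub), truck_at(t1,hub)}, require {in(p2,t2), truck_at(t2,hub)}
    → {in(p2,t2), pkg_at(p4,whs1), pkg_at(p5,hub), truck_at(t1,hub), truck_at(t2,hub)}

== RESULT ==
["in(p2,t2)", "pkg_at(p4,whs1)", "pkg_at(p5,hub)", "truck_at(t1,hub)", "truck_at(t2,hub)"]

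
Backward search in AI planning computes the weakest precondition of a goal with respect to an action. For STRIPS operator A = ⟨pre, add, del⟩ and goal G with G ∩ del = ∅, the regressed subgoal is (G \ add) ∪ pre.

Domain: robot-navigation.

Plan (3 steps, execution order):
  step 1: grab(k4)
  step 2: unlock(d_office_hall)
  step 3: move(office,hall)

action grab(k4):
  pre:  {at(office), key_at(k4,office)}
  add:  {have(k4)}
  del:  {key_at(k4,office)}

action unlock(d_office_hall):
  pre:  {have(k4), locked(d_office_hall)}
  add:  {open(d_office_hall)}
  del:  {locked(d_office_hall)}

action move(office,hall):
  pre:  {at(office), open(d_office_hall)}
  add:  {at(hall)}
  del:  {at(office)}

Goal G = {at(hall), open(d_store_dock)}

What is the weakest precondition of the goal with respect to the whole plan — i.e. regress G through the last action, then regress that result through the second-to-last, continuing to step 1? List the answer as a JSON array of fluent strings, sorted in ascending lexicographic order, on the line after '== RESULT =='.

Work backward from the goal:
  through step 3 (move(office,hall)): drop {at(hall)}, keep {open(d_store_dock)}, require {at(office), open(d_office_hall)}
    → {at(office), open(d_office_hall), open(d_store_dock)}
  through step 2 (unlock(d_office_hall)): drop {open(d_office_hall)}, keep {at(office), open(d_store_dock)}, require {have(k4), locked(d_office_hall)}
    → {at(office), have(k4), locked(d_office_hall), open(d_store_dock)}
  through step 1 (grab(k4)): drop {have(k4)}, keep {at(office), locked(d_office_hall), open(d_store_dock)}, require {at(office), key_at(k4,office)}
    → {at(office), key_at(k4,office), locked(d_office_hall), open(d_store_dock)}

== RESULT ==
["at(office)", "key_at(k4,office)", "locked(d_office_hall)", "open(d_store_dock)"]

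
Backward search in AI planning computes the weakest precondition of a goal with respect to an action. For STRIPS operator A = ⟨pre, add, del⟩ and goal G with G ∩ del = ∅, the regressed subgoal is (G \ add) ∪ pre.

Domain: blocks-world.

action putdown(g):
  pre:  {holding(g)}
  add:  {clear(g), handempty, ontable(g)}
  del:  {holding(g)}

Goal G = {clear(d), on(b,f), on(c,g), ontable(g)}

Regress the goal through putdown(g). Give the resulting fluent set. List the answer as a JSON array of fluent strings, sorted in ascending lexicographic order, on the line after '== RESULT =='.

Compute (G \ add) ∪ pre:
  G ∩ del = {}  (empty — regression defined)
  G \ add = {clear(d), on(b,f), on(c,g), ontable(g)} \ {clear(g), handempty, ontable(g)} = {clear(d), on(b,f), on(c,g)}
  ∪ pre   = {clear(d), on(b,f), on(c,g)} ∪ {holding(g)}
          = {clear(d), holding(g), on(b,f), on(c,g)}

== RESULT ==
["clear(d)", "holding(g)", "on(b,f)", "on(c,g)"]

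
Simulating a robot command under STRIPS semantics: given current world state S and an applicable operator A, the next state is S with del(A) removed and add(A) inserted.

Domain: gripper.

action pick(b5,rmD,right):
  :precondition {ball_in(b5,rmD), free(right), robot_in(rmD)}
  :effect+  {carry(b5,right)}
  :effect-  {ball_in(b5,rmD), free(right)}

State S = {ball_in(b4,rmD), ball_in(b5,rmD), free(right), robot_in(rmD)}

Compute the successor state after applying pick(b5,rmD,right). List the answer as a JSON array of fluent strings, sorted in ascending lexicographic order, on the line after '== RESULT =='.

Progress:
  pre ⊆ S: {ball_in(b5,rmD), free(right), robot_in(rmD)} ⊆ S  — applicable
  S \ del = {ball_in(b4,rmD), robot_in(rmD)}
  ∪ add   = {ball_in(b4,rmD), carry(b5,right), robot_in(rmD)}

== RESULT ==
["ball_in(b4,rmD)", "carry(b5,right)", "robot_in(rmD)"]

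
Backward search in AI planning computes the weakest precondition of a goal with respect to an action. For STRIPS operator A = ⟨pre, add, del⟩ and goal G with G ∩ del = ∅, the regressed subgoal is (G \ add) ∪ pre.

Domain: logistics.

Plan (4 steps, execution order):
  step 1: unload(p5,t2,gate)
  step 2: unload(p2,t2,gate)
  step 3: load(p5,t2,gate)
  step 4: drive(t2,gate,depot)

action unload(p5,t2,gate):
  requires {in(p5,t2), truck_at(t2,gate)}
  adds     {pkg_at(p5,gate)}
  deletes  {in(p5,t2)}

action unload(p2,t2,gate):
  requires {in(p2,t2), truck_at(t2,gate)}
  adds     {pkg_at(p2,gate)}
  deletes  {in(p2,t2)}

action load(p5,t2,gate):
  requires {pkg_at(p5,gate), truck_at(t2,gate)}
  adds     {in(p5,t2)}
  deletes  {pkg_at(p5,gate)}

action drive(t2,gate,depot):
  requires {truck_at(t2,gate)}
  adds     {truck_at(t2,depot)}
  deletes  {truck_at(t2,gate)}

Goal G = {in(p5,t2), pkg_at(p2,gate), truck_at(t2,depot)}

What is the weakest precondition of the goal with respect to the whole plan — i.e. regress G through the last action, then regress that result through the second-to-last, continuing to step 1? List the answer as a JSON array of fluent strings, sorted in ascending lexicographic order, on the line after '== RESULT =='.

Work backward from the goal:
  through step 4 (drive(t2,gate,depot)): drop {truck_at(t2,depot)}, keep {in(p5,t2), pkg_at(p2,gate)}, require {truck_at(t2,gate)}
    → {in(p5,t2), pkg_at(p2,gate), truck_at(t2,gate)}
  through step 3 (load(p5,t2,gate)): drop {in(p5,t2)}, keep {pkg_at(p2,gate), truck_at(t2,gate)}, require {pkg_at(p5,gate), truck_at(t2,gate)}
    → {pkg_at(p2,gate), pkg_at(p5,gate), truck_at(t2,gate)}
  through step 2 (unload(p2,t2,gate)): drop {pkg_at(p2,gate)}, keep {pkg_at(p5,gate), truck_at(t2,gate)}, require {in(p2,t2), truck_at(t2,gate)}
    → {in(p2,t2), pkg_at(p5,gate), truck_at(t2,gate)}
  through step 1 (unload(p5,t2,gate)): drop {pkg_at(p5,gate)}, keep {in(p2,t2), truck_at(t2,gate)}, require {in(p5,t2), truck_at(t2,gate)}
    → {in(p2,t2), in(p5,t2), truck_at(t2,gate)}

== RESULT ==
["in(p2,t2)", "in(p5,t2)", "truck_at(t2,gate)"]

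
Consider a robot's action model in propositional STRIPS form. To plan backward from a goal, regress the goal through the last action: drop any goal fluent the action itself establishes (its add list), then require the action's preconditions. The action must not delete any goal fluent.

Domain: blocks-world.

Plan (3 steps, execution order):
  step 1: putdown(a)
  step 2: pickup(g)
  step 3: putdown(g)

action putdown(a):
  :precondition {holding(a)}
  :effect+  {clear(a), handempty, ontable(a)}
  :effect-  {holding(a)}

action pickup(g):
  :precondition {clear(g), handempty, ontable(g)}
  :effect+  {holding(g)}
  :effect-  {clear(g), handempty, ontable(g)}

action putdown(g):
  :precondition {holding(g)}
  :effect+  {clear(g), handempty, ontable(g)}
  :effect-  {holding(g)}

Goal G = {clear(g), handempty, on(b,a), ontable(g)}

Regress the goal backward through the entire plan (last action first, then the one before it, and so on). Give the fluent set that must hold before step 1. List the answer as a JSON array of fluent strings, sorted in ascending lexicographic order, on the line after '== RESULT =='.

Work backward from the goal:
  through step 3 (putdown(g)): drop {clear(g), handempty, ontable(g)}, keep {on(b,a)}, require {holding(g)}
    → {holding(g), on(b,a)}
  through step 2 (pickup(g)): drop {holding(g)}, keep {on(b,a)}, require {clear(g), handempty, ontable(g)}
    → {clear(g), handempty, on(b,a), ontable(g)}
  through step 1 (putdown(a)): drop {handempty}, keep {clear(g), on(b,a), ontable(g)}, require {holding(a)}
    → {clear(g), holding(a), on(b,a), ontable(g)}

== RESULT ==
["clear(g)", "holding(a)", "on(b,a)", "ontable(g)"]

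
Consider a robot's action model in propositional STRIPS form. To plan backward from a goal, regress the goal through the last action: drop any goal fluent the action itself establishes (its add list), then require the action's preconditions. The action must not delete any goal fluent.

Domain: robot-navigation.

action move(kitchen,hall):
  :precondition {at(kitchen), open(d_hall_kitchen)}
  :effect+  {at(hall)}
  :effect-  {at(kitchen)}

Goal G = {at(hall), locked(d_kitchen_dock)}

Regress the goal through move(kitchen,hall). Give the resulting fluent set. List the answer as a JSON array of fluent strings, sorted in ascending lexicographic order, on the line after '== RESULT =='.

Compute (G \ add) ∪ pre:
  G ∩ del = {}  (empty — regression defined)
  G \ add = {at(hall), locked(d_kitchen_dock)} \ {at(hall)} = {locked(d_kitchen_dock)}
  ∪ pre   = {locked(d_kitchen_dock)} ∪ {at(kitchen), open(d_hall_kitchen)}
          = {at(kitchen), locked(d_kitchen_dock), open(d_hall_kitchen)}

== RESULT ==
["at(kitchen)", "locked(d_kitchen_dock)", "open(d_hall_kitchen)"]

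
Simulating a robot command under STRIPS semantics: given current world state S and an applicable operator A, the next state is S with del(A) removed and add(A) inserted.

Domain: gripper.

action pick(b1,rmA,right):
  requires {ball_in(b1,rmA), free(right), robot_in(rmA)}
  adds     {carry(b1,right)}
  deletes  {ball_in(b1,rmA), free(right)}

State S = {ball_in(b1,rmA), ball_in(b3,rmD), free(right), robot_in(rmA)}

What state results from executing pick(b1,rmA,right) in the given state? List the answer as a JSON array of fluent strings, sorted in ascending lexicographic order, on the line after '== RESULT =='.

Progress:
  pre ⊆ S: {ball_in(b1,rmA), free(right), robot_in(rmA)} ⊆ S  — applicable
  S \ del = {ball_in(b3,rmD), robot_in(rmA)}
  ∪ add   = {ball_in(b3,rmD), carry(b1,right), robot_in(rmA)}

== RESULT ==
["ball_in(b3,rmD)", "carry(b1,right)", "robot_in(rmA)"]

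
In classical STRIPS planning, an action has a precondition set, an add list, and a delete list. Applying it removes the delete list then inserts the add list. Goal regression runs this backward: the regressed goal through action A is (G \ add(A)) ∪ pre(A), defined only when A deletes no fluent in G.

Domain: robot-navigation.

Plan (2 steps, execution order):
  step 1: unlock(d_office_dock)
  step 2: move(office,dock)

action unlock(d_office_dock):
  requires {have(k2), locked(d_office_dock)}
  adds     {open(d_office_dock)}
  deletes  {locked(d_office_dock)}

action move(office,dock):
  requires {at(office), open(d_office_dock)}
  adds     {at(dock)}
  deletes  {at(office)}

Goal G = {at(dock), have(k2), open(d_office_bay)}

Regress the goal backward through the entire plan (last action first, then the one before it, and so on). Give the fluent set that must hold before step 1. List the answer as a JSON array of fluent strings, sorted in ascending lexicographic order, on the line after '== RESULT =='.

Work backward from the goal:
  through step 2 (move(office,dock)): drop {at(dock)}, keep {have(k2), open(d_office_bay)}, require {at(office), open(d_office_dock)}
    → {at(office), have(k2), open(d_office_bay), open(d_office_dock)}
  through step 1 (unlock(d_office_dock)): drop {open(d_office_dock)}, keep {at(office), have(k2), open(d_office_bay)}, require {have(k2), locked(d_office_dock)}
    → {at(office), have(k2), locked(d_office_dock), open(d_office_bay)}

== RESULT ==
["at(office)", "have(k2)", "locked(d_office_dock)", "open(d_office_bay)"]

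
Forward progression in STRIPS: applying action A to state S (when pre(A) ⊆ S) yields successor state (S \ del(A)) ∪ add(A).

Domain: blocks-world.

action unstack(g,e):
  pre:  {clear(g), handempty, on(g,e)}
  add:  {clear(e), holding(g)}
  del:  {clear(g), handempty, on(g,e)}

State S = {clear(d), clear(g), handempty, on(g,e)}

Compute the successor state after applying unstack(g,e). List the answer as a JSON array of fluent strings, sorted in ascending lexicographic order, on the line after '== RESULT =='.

Compute (S \ del) ∪ add:
  pre ⊆ S: {clear(g), handempty, on(g,e)} ⊆ S  — applicable
  S \ del = {clear(d)}
  ∪ add   = {clear(d), clear(e), holding(g)}

== RESULT ==
["clear(d)", "clear(e)", "holding(g)"]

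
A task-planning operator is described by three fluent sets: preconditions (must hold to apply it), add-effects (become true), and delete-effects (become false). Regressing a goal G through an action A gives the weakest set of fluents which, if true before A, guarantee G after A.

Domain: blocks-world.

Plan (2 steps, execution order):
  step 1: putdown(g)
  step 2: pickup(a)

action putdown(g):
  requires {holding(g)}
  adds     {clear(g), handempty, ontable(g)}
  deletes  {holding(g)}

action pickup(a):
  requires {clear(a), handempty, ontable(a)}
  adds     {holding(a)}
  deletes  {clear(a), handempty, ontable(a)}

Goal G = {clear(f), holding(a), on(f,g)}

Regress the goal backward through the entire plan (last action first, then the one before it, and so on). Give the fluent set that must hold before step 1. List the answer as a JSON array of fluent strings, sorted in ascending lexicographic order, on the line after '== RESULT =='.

Work backward from the goal:
  through step 2 (pickup(a)): drop {holding(a)}, keep {clear(f), on(f,g)}, require {clear(a), handempty, ontable(a)}
    → {clear(a), clear(f), handempty, on(f,g), ontable(a)}
  through step 1 (putdown(g)): drop {handempty}, keep {clear(a), clear(f), on(f,g), ontable(a)}, require {holding(g)}
    → {clear(a), clear(f), holding(g), on(f,g), ontable(a)}

== RESULT ==
["clear(a)", "clear(f)", "holding(g)", "on(f,g)", "ontable(a)"]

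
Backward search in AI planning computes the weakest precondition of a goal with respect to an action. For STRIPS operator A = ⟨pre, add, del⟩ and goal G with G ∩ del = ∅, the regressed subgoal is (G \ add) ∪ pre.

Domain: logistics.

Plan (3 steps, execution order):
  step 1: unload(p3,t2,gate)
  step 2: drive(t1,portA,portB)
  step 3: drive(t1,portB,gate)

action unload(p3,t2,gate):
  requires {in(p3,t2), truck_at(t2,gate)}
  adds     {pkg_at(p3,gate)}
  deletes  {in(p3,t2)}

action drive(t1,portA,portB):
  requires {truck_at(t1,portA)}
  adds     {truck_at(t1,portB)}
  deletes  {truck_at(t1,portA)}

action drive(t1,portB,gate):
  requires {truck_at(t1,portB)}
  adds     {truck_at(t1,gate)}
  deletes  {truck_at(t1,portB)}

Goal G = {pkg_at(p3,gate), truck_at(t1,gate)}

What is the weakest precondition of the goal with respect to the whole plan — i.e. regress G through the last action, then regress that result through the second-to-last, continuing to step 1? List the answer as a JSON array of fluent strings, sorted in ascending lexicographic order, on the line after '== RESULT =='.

Regress step by step:
  through step 3 (drive(t1,portB,gate)): drop {truck_at(t1,gate)}, keep {pkg_at(p3,gate)}, require {truck_at(t1,portB)}
    → {pkg_at(p3,gate), truck_at(t1,portB)}
  through step 2 (drive(t1,portA,portB)): drop {truck_at(t1,portB)}, keep {pkg_at(p3,gate)}, require {truck_at(t1,portA)}
    → {pkg_at(p3,gate), truck_at(t1,portA)}
  through step 1 (unload(p3,t2,gate)): drop {pkg_at(p3,gate)}, keep {truck_at(t1,portA)}, require {in(p3,t2), truck_at(t2,gate)}
    → {in(p3,t2), truck_at(t1,portA), truck_at(t2,gate)}

== RESULT ==
["in(p3,t2)", "truck_at(t1,portA)", "truck_at(t2,gate)"]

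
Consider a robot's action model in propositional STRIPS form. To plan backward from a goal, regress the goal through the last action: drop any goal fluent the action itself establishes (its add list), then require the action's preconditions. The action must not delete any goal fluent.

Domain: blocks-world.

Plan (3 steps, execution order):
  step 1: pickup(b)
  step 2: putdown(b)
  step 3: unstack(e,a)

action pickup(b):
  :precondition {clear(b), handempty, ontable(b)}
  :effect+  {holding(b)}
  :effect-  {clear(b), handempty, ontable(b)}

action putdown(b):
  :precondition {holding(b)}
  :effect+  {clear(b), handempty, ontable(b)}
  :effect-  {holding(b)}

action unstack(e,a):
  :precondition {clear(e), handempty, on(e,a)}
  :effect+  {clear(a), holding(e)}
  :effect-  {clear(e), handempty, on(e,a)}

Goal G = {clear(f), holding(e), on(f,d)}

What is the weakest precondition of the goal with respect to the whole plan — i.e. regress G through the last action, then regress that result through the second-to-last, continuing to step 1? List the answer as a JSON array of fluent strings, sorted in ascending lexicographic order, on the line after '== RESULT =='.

Work backward from the goal:
  through step 3 (unstack(e,a)): drop {holding(e)}, keep {clear(f), on(f,d)}, require {clear(e), handempty, on(e,a)}
    → {clear(e), clear(f), handempty, on(e,a), on(f,d)}
  through step 2 (putdown(b)): drop {handempty}, keep {clear(e), clear(f), on(e,a), on(f,d)}, require {holding(b)}
    → {clear(e), clear(f), holding(b), on(e,a), on(f,d)}
  through step 1 (pickup(b)): drop {holding(b)}, keep {clear(e), clear(f), on(e,a), on(f,d)}, require {clear(b), handempty, ontable(b)}
    → {clear(b), clear(e), clear(f), handempty, on(e,a), on(f,d), ontable(b)}

== RESULT ==
["clear(b)", "clear(e)", "clear(f)", "handempty", "on(e,a)", "on(f,d)", "ontable(b)"]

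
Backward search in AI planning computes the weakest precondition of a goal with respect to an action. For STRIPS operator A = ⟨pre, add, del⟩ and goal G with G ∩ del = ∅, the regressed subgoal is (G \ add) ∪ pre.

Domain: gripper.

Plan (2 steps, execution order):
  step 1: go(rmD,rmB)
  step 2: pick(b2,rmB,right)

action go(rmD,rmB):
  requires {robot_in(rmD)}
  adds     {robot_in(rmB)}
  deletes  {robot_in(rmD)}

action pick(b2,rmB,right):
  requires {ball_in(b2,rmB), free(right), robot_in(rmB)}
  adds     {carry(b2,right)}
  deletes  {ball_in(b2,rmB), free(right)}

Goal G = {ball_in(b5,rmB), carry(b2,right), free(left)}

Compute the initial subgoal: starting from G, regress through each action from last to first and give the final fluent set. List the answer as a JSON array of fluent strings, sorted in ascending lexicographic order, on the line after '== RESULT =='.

Work backward from the goal:
  through step 2 (pick(b2,rmB,right)): drop {carry(b2,right)}, keep {ball_in(b5,rmB), free(left)}, require {ball_in(b2,rmB), free(right), robot_in(rmB)}
    → {ball_in(b2,rmB), ball_in(b5,rmB), free(left), free(right), robot_in(rmB)}
  through step 1 (go(rmD,rmB)): drop {robot_in(rmB)}, keep {ball_in(b2,rmB), ball_in(b5,rmB), free(left), free(right)}, require {robot_in(rmD)}
    → {ball_in(b2,rmB), ball_in(b5,rmB), free(left), free(right), robot_in(rmD)}

== RESULT ==
["ball_in(b2,rmB)", "ball_in(b5,rmB)", "free(left)", "free(right)", "robot_in(rmD)"]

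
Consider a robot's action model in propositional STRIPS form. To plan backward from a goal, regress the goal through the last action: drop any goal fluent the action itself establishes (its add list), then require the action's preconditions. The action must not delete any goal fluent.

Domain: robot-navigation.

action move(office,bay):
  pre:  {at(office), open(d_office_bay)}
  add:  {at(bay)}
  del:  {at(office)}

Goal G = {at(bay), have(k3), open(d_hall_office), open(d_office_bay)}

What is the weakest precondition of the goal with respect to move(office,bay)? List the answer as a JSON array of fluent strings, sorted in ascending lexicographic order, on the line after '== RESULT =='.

Regress:
  G ∩ del = {}  (empty — regression defined)
  G \ add = {at(bay), have(k3), open(d_hall_office), open(d_office_bay)} \ {at(bay)} = {have(k3), open(d_hall_office), open(d_office_bay)}
  ∪ pre   = {have(k3), open(d_hall_office), open(d_office_bay)} ∪ {at(office), open(d_office_bay)}
          = {at(office), have(k3), open(d_hall_office), open(d_office_bay)}

== RESULT ==
["at(office)", "have(k3)", "open(d_hall_office)", "open(d_office_bay)"]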